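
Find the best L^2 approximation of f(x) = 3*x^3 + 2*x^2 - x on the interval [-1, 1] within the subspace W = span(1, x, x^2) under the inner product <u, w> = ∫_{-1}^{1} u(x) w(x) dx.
g(x) = 2*x^2 + 4*x/5

The best approximation g ∈ W is the orthogonal projection of f onto W. Writing g = a_0 + a_1 x + a_2 x^2, the coefficients solve the normal equations G · a = b where
  G_{ij} = <φ_i, φ_j> and b_i = <f, φ_i>, with φ_0 = 1, φ_1 = x, φ_2 = x^2.
G =
  [2, 0, 2/3]
  [0, 2/3, 0]
  [2/3, 0, 2/5],
b = (4/3, 8/15, 4/5).
Solving gives a_0 = 0, a_1 = 4/5, a_2 = 2, so
  g(x) = 2*x^2 + 4*x/5.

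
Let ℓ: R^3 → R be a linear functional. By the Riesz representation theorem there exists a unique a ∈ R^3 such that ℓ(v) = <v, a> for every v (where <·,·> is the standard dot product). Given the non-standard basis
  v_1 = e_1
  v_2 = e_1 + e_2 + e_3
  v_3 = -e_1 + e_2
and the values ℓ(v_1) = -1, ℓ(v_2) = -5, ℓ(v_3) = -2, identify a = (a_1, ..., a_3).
a = (-1, -3, -1)

Write a = (a_1, ..., a_3) in the standard basis. For each basis vector v_i, ℓ(v_i) = <v_i, a> is a linear equation in the a_j's. Collect the n equations into a matrix system V a = ℓ, where row i of V is v_i (expressed in the standard basis). Since V is invertible (lower-triangular with 1s on the diagonal, up to permutation), solve by back-substitution:
  V =
[[1, 0, 0],
 [1, 1, 1],
 [-1, 1, 0]]
  V a = (-1, -5, -2)
Solving gives a = (-1, -3, -1).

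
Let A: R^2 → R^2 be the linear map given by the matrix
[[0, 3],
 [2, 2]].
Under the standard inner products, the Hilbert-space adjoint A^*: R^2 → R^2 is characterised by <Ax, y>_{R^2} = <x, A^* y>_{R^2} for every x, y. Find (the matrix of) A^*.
A^* = A^T =
[[0, 2],
 [3, 2]]

For real matrices with standard dot products, the defining identity <Ax, y> = <x, A^* y> gives (Ax)^T y = x^T (A^*) y, i.e. x^T A^T y = x^T (A^*) y. Since this holds for all x, y, we must have A^* = A^T. Therefore
A^* =
[[0, 2],
 [3, 2]].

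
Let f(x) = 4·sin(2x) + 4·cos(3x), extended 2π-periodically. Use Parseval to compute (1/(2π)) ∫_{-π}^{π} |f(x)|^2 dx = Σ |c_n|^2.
Σ |c_n|^2 = 16

Expand |f|^2 and use orthogonality of {sin(nx), cos(mx)} on [-π, π]:
  ∫_{-π}^{π} sin(nx)^2 dx = π, ∫ cos(mx)^2 dx = π, and cross terms integrate to 0.
So ∫_{-π}^{π} f(x)^2 dx = 4^2 · π + 4^2 · π = (16 + 16)π.
Divide by 2π: (16 + 16)/2 = 16.
By Parseval, this equals Σ |c_n|^2.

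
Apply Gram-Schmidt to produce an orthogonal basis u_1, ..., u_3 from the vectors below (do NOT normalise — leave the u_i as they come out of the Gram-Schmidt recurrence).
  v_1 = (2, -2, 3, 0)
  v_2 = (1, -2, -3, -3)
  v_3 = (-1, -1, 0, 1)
Orthogonal basis:
  u_1 = (2, -2, 3, 0)
  u_2 = (23/17, -40/17, -42/17, -3)
  u_3 = (-168/191, -231/191, -42/191, 140/191)

Apply the Gram-Schmidt recurrence
  u_1 = v_1
  u_i = v_i − Σ_{j<i} ((v_i · u_j) / (u_j · u_j)) · u_j.

Step by step this gives:
  u_1 = (2, -2, 3, 0)
  u_2 = (23/17, -40/17, -42/17, -3)
  u_3 = (-168/191, -231/191, -42/191, 140/191)

Orthogonality check:
  u_2 · u_1 = 0 (should be 0)
  u_3 · u_1 = 0 (should be 0)
  u_3 · u_2 = 0 (should be 0)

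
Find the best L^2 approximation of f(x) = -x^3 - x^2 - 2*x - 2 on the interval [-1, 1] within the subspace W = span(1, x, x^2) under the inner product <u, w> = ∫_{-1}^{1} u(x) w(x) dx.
g(x) = -x^2 - 13*x/5 - 2

The best approximation g ∈ W is the orthogonal projection of f onto W. Writing g = a_0 + a_1 x + a_2 x^2, the coefficients solve the normal equations G · a = b where
  G_{ij} = <φ_i, φ_j> and b_i = <f, φ_i>, with φ_0 = 1, φ_1 = x, φ_2 = x^2.
G =
  [2, 0, 2/3]
  [0, 2/3, 0]
  [2/3, 0, 2/5],
b = (-14/3, -26/15, -26/15).
Solving gives a_0 = -2, a_1 = -13/5, a_2 = -1, so
  g(x) = -x^2 - 13*x/5 - 2.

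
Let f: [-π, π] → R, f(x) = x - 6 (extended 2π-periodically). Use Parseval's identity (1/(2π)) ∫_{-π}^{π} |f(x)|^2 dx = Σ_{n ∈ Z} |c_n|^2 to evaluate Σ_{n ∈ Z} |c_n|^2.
Σ |c_n|^2 = π^2/3 + 36

Expand and integrate term by term over [-π, π]:
  ∫ (x)^2 dx = 1·(2π^3/3); ∫ 2·1·(-6)·x dx = 0 (odd integrand); ∫ (-6)^2 dx = 36·2π.
So (1/(2π)) ∫_{-π}^{π} (x - 6)^2 dx = 1π^2/3 + 36 = π^2/3 + 36.
Parseval ⇒ Σ |c_n|^2 = π^2/3 + 36.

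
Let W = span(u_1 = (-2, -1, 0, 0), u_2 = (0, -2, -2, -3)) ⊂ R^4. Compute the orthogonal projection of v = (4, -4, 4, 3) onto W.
proj_W(v) = (100/81, 124/81, 74/81, 37/27)

Set up U = [u_1 | ... | u_2] ∈ R^(4×2). The projector onto W = col(U) is P = U (U^T U)^(-1) U^T.
Compute U^T U =
  [5, 2]
  [2, 17],
and U^T v = (-4, -9).
Solve U^T U · c = U^T v for the coefficients: c = (-50/81, -37/81). The projection is proj_W(v) = U c.
Check: (v - proj_W(v)) · u_1 = 0  (should be 0).
Check: (v - proj_W(v)) · u_2 = 0  (should be 0).
Result: proj_W(v) = (100/81, 124/81, 74/81, 37/27).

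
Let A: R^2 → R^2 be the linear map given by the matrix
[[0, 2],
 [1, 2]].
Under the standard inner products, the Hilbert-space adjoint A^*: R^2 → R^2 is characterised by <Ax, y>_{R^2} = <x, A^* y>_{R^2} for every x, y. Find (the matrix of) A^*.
A^* = A^T =
[[0, 1],
 [2, 2]]

For real matrices with standard dot products, the defining identity <Ax, y> = <x, A^* y> gives (Ax)^T y = x^T (A^*) y, i.e. x^T A^T y = x^T (A^*) y. Since this holds for all x, y, we must have A^* = A^T. Therefore
A^* =
[[0, 1],
 [2, 2]].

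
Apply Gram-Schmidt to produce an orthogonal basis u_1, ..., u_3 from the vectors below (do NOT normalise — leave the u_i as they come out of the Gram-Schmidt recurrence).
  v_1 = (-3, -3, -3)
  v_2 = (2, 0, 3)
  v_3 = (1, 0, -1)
Orthogonal basis:
  u_1 = (-3, -3, -3)
  u_2 = (1/3, -5/3, 4/3)
  u_3 = (15/14, -5/14, -5/7)

Apply the Gram-Schmidt recurrence
  u_1 = v_1
  u_i = v_i − Σ_{j<i} ((v_i · u_j) / (u_j · u_j)) · u_j.

Step by step this gives:
  u_1 = (-3, -3, -3)
  u_2 = (1/3, -5/3, 4/3)
  u_3 = (15/14, -5/14, -5/7)

Orthogonality check:
  u_2 · u_1 = 0 (should be 0)
  u_3 · u_1 = 0 (should be 0)
  u_3 · u_2 = 0 (should be 0)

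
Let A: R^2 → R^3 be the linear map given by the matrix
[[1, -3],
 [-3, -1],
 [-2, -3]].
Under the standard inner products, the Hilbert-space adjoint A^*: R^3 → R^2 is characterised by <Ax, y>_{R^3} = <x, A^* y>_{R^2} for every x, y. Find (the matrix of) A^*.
A^* = A^T =
[[1, -3, -2],
 [-3, -1, -3]]

For real matrices with standard dot products, the defining identity <Ax, y> = <x, A^* y> gives (Ax)^T y = x^T (A^*) y, i.e. x^T A^T y = x^T (A^*) y. Since this holds for all x, y, we must have A^* = A^T. Therefore
A^* =
[[1, -3, -2],
 [-3, -1, -3]].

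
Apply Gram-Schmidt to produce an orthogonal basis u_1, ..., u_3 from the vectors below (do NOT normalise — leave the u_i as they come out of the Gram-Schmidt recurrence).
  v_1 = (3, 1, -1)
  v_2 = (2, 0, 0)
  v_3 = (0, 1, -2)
Orthogonal basis:
  u_1 = (3, 1, -1)
  u_2 = (4/11, -6/11, 6/11)
  u_3 = (0, -1/2, -1/2)

Apply the Gram-Schmidt recurrence
  u_1 = v_1
  u_i = v_i − Σ_{j<i} ((v_i · u_j) / (u_j · u_j)) · u_j.

Step by step this gives:
  u_1 = (3, 1, -1)
  u_2 = (4/11, -6/11, 6/11)
  u_3 = (0, -1/2, -1/2)

Orthogonality check:
  u_2 · u_1 = 0 (should be 0)
  u_3 · u_1 = 0 (should be 0)
  u_3 · u_2 = 0 (should be 0)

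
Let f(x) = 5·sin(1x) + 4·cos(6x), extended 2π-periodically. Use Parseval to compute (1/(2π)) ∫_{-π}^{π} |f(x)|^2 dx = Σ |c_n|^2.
Σ |c_n|^2 = 41/2

Expand |f|^2 and use orthogonality of {sin(nx), cos(mx)} on [-π, π]:
  ∫_{-π}^{π} sin(nx)^2 dx = π, ∫ cos(mx)^2 dx = π, and cross terms integrate to 0.
So ∫_{-π}^{π} f(x)^2 dx = 5^2 · π + 4^2 · π = (25 + 16)π.
Divide by 2π: (25 + 16)/2 = 41/2.
By Parseval, this equals Σ |c_n|^2.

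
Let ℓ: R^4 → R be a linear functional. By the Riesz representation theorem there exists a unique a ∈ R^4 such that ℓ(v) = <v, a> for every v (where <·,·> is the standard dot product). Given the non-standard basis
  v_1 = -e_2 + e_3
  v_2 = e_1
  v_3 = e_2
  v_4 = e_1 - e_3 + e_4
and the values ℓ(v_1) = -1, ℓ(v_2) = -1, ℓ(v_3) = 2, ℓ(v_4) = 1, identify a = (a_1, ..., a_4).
a = (-1, 2, 1, 3)

Write a = (a_1, ..., a_4) in the standard basis. For each basis vector v_i, ℓ(v_i) = <v_i, a> is a linear equation in the a_j's. Collect the n equations into a matrix system V a = ℓ, where row i of V is v_i (expressed in the standard basis). Since V is invertible (lower-triangular with 1s on the diagonal, up to permutation), solve by back-substitution:
  V =
[[0, -1, 1, 0],
 [1, 0, 0, 0],
 [0, 1, 0, 0],
 [1, 0, -1, 1]]
  V a = (-1, -1, 2, 1)
Solving gives a = (-1, 2, 1, 3).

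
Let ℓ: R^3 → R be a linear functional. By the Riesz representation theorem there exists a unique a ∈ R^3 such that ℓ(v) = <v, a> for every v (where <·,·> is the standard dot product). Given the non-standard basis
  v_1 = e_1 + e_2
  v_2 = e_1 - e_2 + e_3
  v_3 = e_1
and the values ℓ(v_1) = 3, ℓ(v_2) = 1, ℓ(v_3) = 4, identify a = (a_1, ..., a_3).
a = (4, -1, -4)

Write a = (a_1, ..., a_3) in the standard basis. For each basis vector v_i, ℓ(v_i) = <v_i, a> is a linear equation in the a_j's. Collect the n equations into a matrix system V a = ℓ, where row i of V is v_i (expressed in the standard basis). Since V is invertible (lower-triangular with 1s on the diagonal, up to permutation), solve by back-substitution:
  V =
[[1, 1, 0],
 [1, -1, 1],
 [1, 0, 0]]
  V a = (3, 1, 4)
Solving gives a = (4, -1, -4).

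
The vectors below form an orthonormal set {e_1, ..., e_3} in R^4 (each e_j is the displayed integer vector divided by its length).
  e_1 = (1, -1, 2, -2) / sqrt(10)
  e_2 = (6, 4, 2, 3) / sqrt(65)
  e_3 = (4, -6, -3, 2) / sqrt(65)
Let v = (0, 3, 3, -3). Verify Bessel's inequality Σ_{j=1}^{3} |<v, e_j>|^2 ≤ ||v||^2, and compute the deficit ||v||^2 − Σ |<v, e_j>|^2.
Σ |<v, e_j>|^2 = 261/10; ||v||^2 = 27; deficit = 9/10

Write each e_j = u_j / sqrt(<u_j, u_j>) where u_j is the displayed integer vector. Then <v, e_j> = <v, u_j> / sqrt(<u_j, u_j>), so |<v, e_j>|^2 = <v, u_j>^2 / <u_j, u_j>.
Coefficients: <v, e_1> = 9/sqrt(10), <v, e_2> = 9/sqrt(65), <v, e_3> = -33/sqrt(65).
Square and sum: Σ |<v, e_j>|^2 = 261/10.
Compute ||v||^2 = v·v = 27.
Deficit = 27 − 261/10 = 9/10 ≥ 0, confirming Bessel's inequality. (The deficit equals ||v − Σ <v,e_j> e_j||^2, the squared distance from v to span{e_j}.)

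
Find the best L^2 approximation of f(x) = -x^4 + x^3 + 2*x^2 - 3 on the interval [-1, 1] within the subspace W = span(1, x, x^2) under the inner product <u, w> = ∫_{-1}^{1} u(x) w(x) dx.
g(x) = 8*x^2/7 + 3*x/5 - 102/35

The best approximation g ∈ W is the orthogonal projection of f onto W. Writing g = a_0 + a_1 x + a_2 x^2, the coefficients solve the normal equations G · a = b where
  G_{ij} = <φ_i, φ_j> and b_i = <f, φ_i>, with φ_0 = 1, φ_1 = x, φ_2 = x^2.
G =
  [2, 0, 2/3]
  [0, 2/3, 0]
  [2/3, 0, 2/5],
b = (-76/15, 2/5, -52/35).
Solving gives a_0 = -102/35, a_1 = 3/5, a_2 = 8/7, so
  g(x) = 8*x^2/7 + 3*x/5 - 102/35.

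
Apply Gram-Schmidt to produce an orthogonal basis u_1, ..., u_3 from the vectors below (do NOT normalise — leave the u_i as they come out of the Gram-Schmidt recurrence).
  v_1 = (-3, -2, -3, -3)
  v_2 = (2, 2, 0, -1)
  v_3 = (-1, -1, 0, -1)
Orthogonal basis:
  u_1 = (-3, -2, -3, -3)
  u_2 = (41/31, 48/31, -21/31, -52/31)
  u_3 = (-3/230, -27/115, 153/230, -57/115)

Apply the Gram-Schmidt recurrence
  u_1 = v_1
  u_i = v_i − Σ_{j<i} ((v_i · u_j) / (u_j · u_j)) · u_j.

Step by step this gives:
  u_1 = (-3, -2, -3, -3)
  u_2 = (41/31, 48/31, -21/31, -52/31)
  u_3 = (-3/230, -27/115, 153/230, -57/115)

Orthogonality check:
  u_2 · u_1 = 0 (should be 0)
  u_3 · u_1 = 0 (should be 0)
  u_3 · u_2 = 0 (should be 0)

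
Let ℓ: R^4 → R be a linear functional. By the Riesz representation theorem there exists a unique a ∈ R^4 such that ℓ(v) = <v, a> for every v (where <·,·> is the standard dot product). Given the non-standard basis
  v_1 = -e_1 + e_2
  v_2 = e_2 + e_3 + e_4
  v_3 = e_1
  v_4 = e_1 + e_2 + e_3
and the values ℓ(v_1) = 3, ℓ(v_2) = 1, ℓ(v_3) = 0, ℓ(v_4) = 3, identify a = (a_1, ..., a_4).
a = (0, 3, 0, -2)

Write a = (a_1, ..., a_4) in the standard basis. For each basis vector v_i, ℓ(v_i) = <v_i, a> is a linear equation in the a_j's. Collect the n equations into a matrix system V a = ℓ, where row i of V is v_i (expressed in the standard basis). Since V is invertible (lower-triangular with 1s on the diagonal, up to permutation), solve by back-substitution:
  V =
[[-1, 1, 0, 0],
 [0, 1, 1, 1],
 [1, 0, 0, 0],
 [1, 1, 1, 0]]
  V a = (3, 1, 0, 3)
Solving gives a = (0, 3, 0, -2).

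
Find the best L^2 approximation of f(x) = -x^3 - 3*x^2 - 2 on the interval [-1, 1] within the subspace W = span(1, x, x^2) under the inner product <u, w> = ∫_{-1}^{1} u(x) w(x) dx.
g(x) = -3*x^2 - 3*x/5 - 2

The best approximation g ∈ W is the orthogonal projection of f onto W. Writing g = a_0 + a_1 x + a_2 x^2, the coefficients solve the normal equations G · a = b where
  G_{ij} = <φ_i, φ_j> and b_i = <f, φ_i>, with φ_0 = 1, φ_1 = x, φ_2 = x^2.
G =
  [2, 0, 2/3]
  [0, 2/3, 0]
  [2/3, 0, 2/5],
b = (-6, -2/5, -38/15).
Solving gives a_0 = -2, a_1 = -3/5, a_2 = -3, so
  g(x) = -3*x^2 - 3*x/5 - 2.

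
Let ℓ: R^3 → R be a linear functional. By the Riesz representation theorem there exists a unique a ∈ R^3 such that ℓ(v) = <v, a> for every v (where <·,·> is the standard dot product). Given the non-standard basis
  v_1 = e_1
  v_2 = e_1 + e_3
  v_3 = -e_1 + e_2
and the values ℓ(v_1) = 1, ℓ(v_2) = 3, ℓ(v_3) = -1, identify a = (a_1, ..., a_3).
a = (1, 0, 2)

Write a = (a_1, ..., a_3) in the standard basis. For each basis vector v_i, ℓ(v_i) = <v_i, a> is a linear equation in the a_j's. Collect the n equations into a matrix system V a = ℓ, where row i of V is v_i (expressed in the standard basis). Since V is invertible (lower-triangular with 1s on the diagonal, up to permutation), solve by back-substitution:
  V =
[[1, 0, 0],
 [1, 0, 1],
 [-1, 1, 0]]
  V a = (1, 3, -1)
Solving gives a = (1, 0, 2).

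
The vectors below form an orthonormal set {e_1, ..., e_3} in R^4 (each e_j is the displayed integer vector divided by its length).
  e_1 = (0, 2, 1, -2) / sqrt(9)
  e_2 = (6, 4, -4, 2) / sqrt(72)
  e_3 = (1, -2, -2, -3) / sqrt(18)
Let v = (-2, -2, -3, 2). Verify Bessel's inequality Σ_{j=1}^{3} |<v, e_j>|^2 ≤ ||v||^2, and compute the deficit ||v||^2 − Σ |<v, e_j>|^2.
Σ |<v, e_j>|^2 = 125/9; ||v||^2 = 21; deficit = 64/9

Write each e_j = u_j / sqrt(<u_j, u_j>) where u_j is the displayed integer vector. Then <v, e_j> = <v, u_j> / sqrt(<u_j, u_j>), so |<v, e_j>|^2 = <v, u_j>^2 / <u_j, u_j>.
Coefficients: <v, e_1> = -11/sqrt(9), <v, e_2> = -4/sqrt(72), <v, e_3> = 2/sqrt(18).
Square and sum: Σ |<v, e_j>|^2 = 125/9.
Compute ||v||^2 = v·v = 21.
Deficit = 21 − 125/9 = 64/9 ≥ 0, confirming Bessel's inequality. (The deficit equals ||v − Σ <v,e_j> e_j||^2, the squared distance from v to span{e_j}.)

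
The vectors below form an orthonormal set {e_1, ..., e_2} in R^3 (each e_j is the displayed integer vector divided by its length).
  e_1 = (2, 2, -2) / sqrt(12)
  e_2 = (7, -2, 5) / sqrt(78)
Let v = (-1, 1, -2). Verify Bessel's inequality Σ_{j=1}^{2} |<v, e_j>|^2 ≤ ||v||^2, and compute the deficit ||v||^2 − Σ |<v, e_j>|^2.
Σ |<v, e_j>|^2 = 155/26; ||v||^2 = 6; deficit = 1/26

Write each e_j = u_j / sqrt(<u_j, u_j>) where u_j is the displayed integer vector. Then <v, e_j> = <v, u_j> / sqrt(<u_j, u_j>), so |<v, e_j>|^2 = <v, u_j>^2 / <u_j, u_j>.
Coefficients: <v, e_1> = 4/sqrt(12), <v, e_2> = -19/sqrt(78).
Square and sum: Σ |<v, e_j>|^2 = 155/26.
Compute ||v||^2 = v·v = 6.
Deficit = 6 − 155/26 = 1/26 ≥ 0, confirming Bessel's inequality. (The deficit equals ||v − Σ <v,e_j> e_j||^2, the squared distance from v to span{e_j}.)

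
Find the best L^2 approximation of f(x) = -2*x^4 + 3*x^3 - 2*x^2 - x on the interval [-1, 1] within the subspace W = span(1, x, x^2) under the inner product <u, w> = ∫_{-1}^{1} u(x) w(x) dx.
g(x) = -26*x^2/7 + 4*x/5 + 6/35

The best approximation g ∈ W is the orthogonal projection of f onto W. Writing g = a_0 + a_1 x + a_2 x^2, the coefficients solve the normal equations G · a = b where
  G_{ij} = <φ_i, φ_j> and b_i = <f, φ_i>, with φ_0 = 1, φ_1 = x, φ_2 = x^2.
G =
  [2, 0, 2/3]
  [0, 2/3, 0]
  [2/3, 0, 2/5],
b = (-32/15, 8/15, -48/35).
Solving gives a_0 = 6/35, a_1 = 4/5, a_2 = -26/7, so
  g(x) = -26*x^2/7 + 4*x/5 + 6/35.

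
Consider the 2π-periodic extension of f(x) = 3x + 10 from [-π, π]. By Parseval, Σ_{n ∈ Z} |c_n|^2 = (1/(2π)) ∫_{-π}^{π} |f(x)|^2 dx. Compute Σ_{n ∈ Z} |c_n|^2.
Σ |c_n|^2 = 3π^2 + 100

Expand and integrate term by term over [-π, π]:
  ∫ (3x)^2 dx = 9·(2π^3/3); ∫ 2·3·(10)·x dx = 0 (odd integrand); ∫ 10^2 dx = 100·2π.
So (1/(2π)) ∫_{-π}^{π} (3x + 10)^2 dx = 9π^2/3 + 100 = 3π^2 + 100.
Parseval ⇒ Σ |c_n|^2 = 3π^2 + 100.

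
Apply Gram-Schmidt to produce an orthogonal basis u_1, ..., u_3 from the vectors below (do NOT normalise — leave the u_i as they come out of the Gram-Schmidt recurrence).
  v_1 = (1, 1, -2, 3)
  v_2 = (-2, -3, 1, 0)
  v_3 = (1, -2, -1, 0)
Orthogonal basis:
  u_1 = (1, 1, -2, 3)
  u_2 = (-23/15, -38/15, 1/15, 7/5)
  u_3 = (10/7, -201/161, -143/161, -15/23)

Apply the Gram-Schmidt recurrence
  u_1 = v_1
  u_i = v_i − Σ_{j<i} ((v_i · u_j) / (u_j · u_j)) · u_j.

Step by step this gives:
  u_1 = (1, 1, -2, 3)
  u_2 = (-23/15, -38/15, 1/15, 7/5)
  u_3 = (10/7, -201/161, -143/161, -15/23)

Orthogonality check:
  u_2 · u_1 = 0 (should be 0)
  u_3 · u_1 = 0 (should be 0)
  u_3 · u_2 = 0 (should be 0)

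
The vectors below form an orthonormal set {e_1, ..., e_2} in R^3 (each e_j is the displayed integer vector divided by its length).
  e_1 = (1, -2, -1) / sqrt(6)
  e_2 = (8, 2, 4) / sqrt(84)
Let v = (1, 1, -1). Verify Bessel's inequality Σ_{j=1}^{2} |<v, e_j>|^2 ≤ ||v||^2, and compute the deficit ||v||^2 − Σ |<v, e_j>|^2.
Σ |<v, e_j>|^2 = 3/7; ||v||^2 = 3; deficit = 18/7

Write each e_j = u_j / sqrt(<u_j, u_j>) where u_j is the displayed integer vector. Then <v, e_j> = <v, u_j> / sqrt(<u_j, u_j>), so |<v, e_j>|^2 = <v, u_j>^2 / <u_j, u_j>.
Coefficients: <v, e_1> = 0/sqrt(6), <v, e_2> = 6/sqrt(84).
Square and sum: Σ |<v, e_j>|^2 = 3/7.
Compute ||v||^2 = v·v = 3.
Deficit = 3 − 3/7 = 18/7 ≥ 0, confirming Bessel's inequality. (The deficit equals ||v − Σ <v,e_j> e_j||^2, the squared distance from v to span{e_j}.)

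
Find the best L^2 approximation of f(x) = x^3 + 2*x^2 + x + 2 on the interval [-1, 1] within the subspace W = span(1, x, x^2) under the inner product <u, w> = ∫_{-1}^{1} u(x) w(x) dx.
g(x) = 2*x^2 + 8*x/5 + 2

The best approximation g ∈ W is the orthogonal projection of f onto W. Writing g = a_0 + a_1 x + a_2 x^2, the coefficients solve the normal equations G · a = b where
  G_{ij} = <φ_i, φ_j> and b_i = <f, φ_i>, with φ_0 = 1, φ_1 = x, φ_2 = x^2.
G =
  [2, 0, 2/3]
  [0, 2/3, 0]
  [2/3, 0, 2/5],
b = (16/3, 16/15, 32/15).
Solving gives a_0 = 2, a_1 = 8/5, a_2 = 2, so
  g(x) = 2*x^2 + 8*x/5 + 2.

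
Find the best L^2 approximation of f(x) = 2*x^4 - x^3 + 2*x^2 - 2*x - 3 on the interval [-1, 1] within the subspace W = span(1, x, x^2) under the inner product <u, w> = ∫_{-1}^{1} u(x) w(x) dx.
g(x) = 26*x^2/7 - 13*x/5 - 111/35

The best approximation g ∈ W is the orthogonal projection of f onto W. Writing g = a_0 + a_1 x + a_2 x^2, the coefficients solve the normal equations G · a = b where
  G_{ij} = <φ_i, φ_j> and b_i = <f, φ_i>, with φ_0 = 1, φ_1 = x, φ_2 = x^2.
G =
  [2, 0, 2/3]
  [0, 2/3, 0]
  [2/3, 0, 2/5],
b = (-58/15, -26/15, -22/35).
Solving gives a_0 = -111/35, a_1 = -13/5, a_2 = 26/7, so
  g(x) = 26*x^2/7 - 13*x/5 - 111/35.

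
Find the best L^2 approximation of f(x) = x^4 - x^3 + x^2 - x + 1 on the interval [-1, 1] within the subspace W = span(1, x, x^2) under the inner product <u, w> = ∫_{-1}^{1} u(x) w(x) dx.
g(x) = 13*x^2/7 - 8*x/5 + 32/35

The best approximation g ∈ W is the orthogonal projection of f onto W. Writing g = a_0 + a_1 x + a_2 x^2, the coefficients solve the normal equations G · a = b where
  G_{ij} = <φ_i, φ_j> and b_i = <f, φ_i>, with φ_0 = 1, φ_1 = x, φ_2 = x^2.
G =
  [2, 0, 2/3]
  [0, 2/3, 0]
  [2/3, 0, 2/5],
b = (46/15, -16/15, 142/105).
Solving gives a_0 = 32/35, a_1 = -8/5, a_2 = 13/7, so
  g(x) = 13*x^2/7 - 8*x/5 + 32/35.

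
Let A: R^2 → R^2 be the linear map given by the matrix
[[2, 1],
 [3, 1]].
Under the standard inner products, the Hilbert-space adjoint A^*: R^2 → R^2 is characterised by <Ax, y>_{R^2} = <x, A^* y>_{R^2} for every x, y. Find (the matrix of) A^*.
A^* = A^T =
[[2, 3],
 [1, 1]]

For real matrices with standard dot products, the defining identity <Ax, y> = <x, A^* y> gives (Ax)^T y = x^T (A^*) y, i.e. x^T A^T y = x^T (A^*) y. Since this holds for all x, y, we must have A^* = A^T. Therefore
A^* =
[[2, 3],
 [1, 1]].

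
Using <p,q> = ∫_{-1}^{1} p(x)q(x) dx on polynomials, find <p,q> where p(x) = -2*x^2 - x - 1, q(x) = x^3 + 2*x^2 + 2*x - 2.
<p,q> = 2

Expand the product: p(x)·q(x) = -2*x^5 - 5*x^4 - 7*x^3 + 2.
∫_{-1}^{1} of each monomial x^k gives [2/(k+1) if k even, 0 if k odd]. Integrating term-by-term (or equivalently evaluating the antiderivative F(x) = -x^6/3 - x^5 - 7*x^4/4 + 2*x at the endpoints):
  F(1) − F(−1) = -13/12 − (-37/12) = 2.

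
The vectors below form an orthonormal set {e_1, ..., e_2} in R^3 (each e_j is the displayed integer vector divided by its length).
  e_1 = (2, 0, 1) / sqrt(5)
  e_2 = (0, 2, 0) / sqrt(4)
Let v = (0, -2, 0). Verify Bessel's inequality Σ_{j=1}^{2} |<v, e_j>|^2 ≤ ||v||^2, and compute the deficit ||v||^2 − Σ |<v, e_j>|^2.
Σ |<v, e_j>|^2 = 4; ||v||^2 = 4; deficit = 0

Write each e_j = u_j / sqrt(<u_j, u_j>) where u_j is the displayed integer vector. Then <v, e_j> = <v, u_j> / sqrt(<u_j, u_j>), so |<v, e_j>|^2 = <v, u_j>^2 / <u_j, u_j>.
Coefficients: <v, e_1> = 0/sqrt(5), <v, e_2> = -4/sqrt(4).
Square and sum: Σ |<v, e_j>|^2 = 4.
Compute ||v||^2 = v·v = 4.
Deficit = 4 − 4 = 0 ≥ 0, confirming Bessel's inequality. (The deficit equals ||v − Σ <v,e_j> e_j||^2, the squared distance from v to span{e_j}.)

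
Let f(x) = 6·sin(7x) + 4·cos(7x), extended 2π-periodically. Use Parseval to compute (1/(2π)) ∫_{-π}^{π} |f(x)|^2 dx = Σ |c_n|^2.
Σ |c_n|^2 = 26

Expand |f|^2 and use orthogonality of {sin(nx), cos(mx)} on [-π, π]:
  ∫_{-π}^{π} sin(nx)^2 dx = π, ∫ cos(mx)^2 dx = π, and cross terms integrate to 0.
So ∫_{-π}^{π} f(x)^2 dx = 6^2 · π + 4^2 · π = (36 + 16)π.
Divide by 2π: (36 + 16)/2 = 26.
By Parseval, this equals Σ |c_n|^2.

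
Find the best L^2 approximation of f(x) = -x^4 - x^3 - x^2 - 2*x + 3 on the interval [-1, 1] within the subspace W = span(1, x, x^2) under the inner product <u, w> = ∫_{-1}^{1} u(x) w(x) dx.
g(x) = -13*x^2/7 - 13*x/5 + 108/35

The best approximation g ∈ W is the orthogonal projection of f onto W. Writing g = a_0 + a_1 x + a_2 x^2, the coefficients solve the normal equations G · a = b where
  G_{ij} = <φ_i, φ_j> and b_i = <f, φ_i>, with φ_0 = 1, φ_1 = x, φ_2 = x^2.
G =
  [2, 0, 2/3]
  [0, 2/3, 0]
  [2/3, 0, 2/5],
b = (74/15, -26/15, 46/35).
Solving gives a_0 = 108/35, a_1 = -13/5, a_2 = -13/7, so
  g(x) = -13*x^2/7 - 13*x/5 + 108/35.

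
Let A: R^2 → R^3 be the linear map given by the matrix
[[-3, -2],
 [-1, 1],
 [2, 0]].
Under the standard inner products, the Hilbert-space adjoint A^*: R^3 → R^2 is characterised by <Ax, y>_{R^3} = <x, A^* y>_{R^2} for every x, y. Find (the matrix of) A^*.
A^* = A^T =
[[-3, -1, 2],
 [-2, 1, 0]]

For real matrices with standard dot products, the defining identity <Ax, y> = <x, A^* y> gives (Ax)^T y = x^T (A^*) y, i.e. x^T A^T y = x^T (A^*) y. Since this holds for all x, y, we must have A^* = A^T. Therefore
A^* =
[[-3, -1, 2],
 [-2, 1, 0]].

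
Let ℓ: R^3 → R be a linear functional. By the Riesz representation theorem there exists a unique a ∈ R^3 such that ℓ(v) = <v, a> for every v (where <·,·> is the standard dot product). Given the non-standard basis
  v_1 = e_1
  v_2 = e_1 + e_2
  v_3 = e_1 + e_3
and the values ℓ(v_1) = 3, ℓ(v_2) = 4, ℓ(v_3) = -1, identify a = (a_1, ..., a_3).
a = (3, 1, -4)

Write a = (a_1, ..., a_3) in the standard basis. For each basis vector v_i, ℓ(v_i) = <v_i, a> is a linear equation in the a_j's. Collect the n equations into a matrix system V a = ℓ, where row i of V is v_i (expressed in the standard basis). Since V is invertible (lower-triangular with 1s on the diagonal, up to permutation), solve by back-substitution:
  V =
[[1, 0, 0],
 [1, 1, 0],
 [1, 0, 1]]
  V a = (3, 4, -1)
Solving gives a = (3, 1, -4).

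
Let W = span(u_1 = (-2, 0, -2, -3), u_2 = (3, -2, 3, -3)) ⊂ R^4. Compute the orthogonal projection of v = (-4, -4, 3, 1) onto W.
proj_W(v) = (143/518, -31/259, 143/518, -9/259)

Set up U = [u_1 | ... | u_2] ∈ R^(4×2). The projector onto W = col(U) is P = U (U^T U)^(-1) U^T.
Compute U^T U =
  [17, -3]
  [-3, 31],
and U^T v = (-1, 2).
Solve U^T U · c = U^T v for the coefficients: c = (-25/518, 31/518). The projection is proj_W(v) = U c.
Check: (v - proj_W(v)) · u_1 = 0  (should be 0).
Check: (v - proj_W(v)) · u_2 = 0  (should be 0).
Result: proj_W(v) = (143/518, -31/259, 143/518, -9/259).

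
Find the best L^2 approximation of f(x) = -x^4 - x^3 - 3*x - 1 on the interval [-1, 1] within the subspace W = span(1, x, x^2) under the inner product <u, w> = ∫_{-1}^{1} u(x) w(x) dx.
g(x) = -6*x^2/7 - 18*x/5 - 32/35

The best approximation g ∈ W is the orthogonal projection of f onto W. Writing g = a_0 + a_1 x + a_2 x^2, the coefficients solve the normal equations G · a = b where
  G_{ij} = <φ_i, φ_j> and b_i = <f, φ_i>, with φ_0 = 1, φ_1 = x, φ_2 = x^2.
G =
  [2, 0, 2/3]
  [0, 2/3, 0]
  [2/3, 0, 2/5],
b = (-12/5, -12/5, -20/21).
Solving gives a_0 = -32/35, a_1 = -18/5, a_2 = -6/7, so
  g(x) = -6*x^2/7 - 18*x/5 - 32/35.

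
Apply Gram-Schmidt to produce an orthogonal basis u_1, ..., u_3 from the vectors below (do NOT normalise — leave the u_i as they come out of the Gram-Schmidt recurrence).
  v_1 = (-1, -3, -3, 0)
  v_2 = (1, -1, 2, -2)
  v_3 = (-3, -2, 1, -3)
Orthogonal basis:
  u_1 = (-1, -3, -3, 0)
  u_2 = (15/19, -31/19, 26/19, -2)
  u_3 = (-197/58, 73/174, 62/87, -104/87)

Apply the Gram-Schmidt recurrence
  u_1 = v_1
  u_i = v_i − Σ_{j<i} ((v_i · u_j) / (u_j · u_j)) · u_j.

Step by step this gives:
  u_1 = (-1, -3, -3, 0)
  u_2 = (15/19, -31/19, 26/19, -2)
  u_3 = (-197/58, 73/174, 62/87, -104/87)

Orthogonality check:
  u_2 · u_1 = 0 (should be 0)
  u_3 · u_1 = 0 (should be 0)
  u_3 · u_2 = 0 (should be 0)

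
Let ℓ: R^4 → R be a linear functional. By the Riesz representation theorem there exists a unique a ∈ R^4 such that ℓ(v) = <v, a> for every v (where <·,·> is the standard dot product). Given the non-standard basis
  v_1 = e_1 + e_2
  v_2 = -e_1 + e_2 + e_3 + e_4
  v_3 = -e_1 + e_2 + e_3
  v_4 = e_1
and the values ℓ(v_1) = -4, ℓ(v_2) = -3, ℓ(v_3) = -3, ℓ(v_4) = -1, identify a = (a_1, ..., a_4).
a = (-1, -3, -1, 0)

Write a = (a_1, ..., a_4) in the standard basis. For each basis vector v_i, ℓ(v_i) = <v_i, a> is a linear equation in the a_j's. Collect the n equations into a matrix system V a = ℓ, where row i of V is v_i (expressed in the standard basis). Since V is invertible (lower-triangular with 1s on the diagonal, up to permutation), solve by back-substitution:
  V =
[[1, 1, 0, 0],
 [-1, 1, 1, 1],
 [-1, 1, 1, 0],
 [1, 0, 0, 0]]
  V a = (-4, -3, -3, -1)
Solving gives a = (-1, -3, -1, 0).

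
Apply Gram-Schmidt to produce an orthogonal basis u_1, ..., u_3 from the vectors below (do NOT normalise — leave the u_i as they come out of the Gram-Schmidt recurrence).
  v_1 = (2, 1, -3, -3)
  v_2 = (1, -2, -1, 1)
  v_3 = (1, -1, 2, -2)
Orthogonal basis:
  u_1 = (2, 1, -3, -3)
  u_2 = (1, -2, -1, 1)
  u_3 = (170/161, -214/161, 320/161, -278/161)

Apply the Gram-Schmidt recurrence
  u_1 = v_1
  u_i = v_i − Σ_{j<i} ((v_i · u_j) / (u_j · u_j)) · u_j.

Step by step this gives:
  u_1 = (2, 1, -3, -3)
  u_2 = (1, -2, -1, 1)
  u_3 = (170/161, -214/161, 320/161, -278/161)

Orthogonality check:
  u_2 · u_1 = 0 (should be 0)
  u_3 · u_1 = 0 (should be 0)
  u_3 · u_2 = 0 (should be 0)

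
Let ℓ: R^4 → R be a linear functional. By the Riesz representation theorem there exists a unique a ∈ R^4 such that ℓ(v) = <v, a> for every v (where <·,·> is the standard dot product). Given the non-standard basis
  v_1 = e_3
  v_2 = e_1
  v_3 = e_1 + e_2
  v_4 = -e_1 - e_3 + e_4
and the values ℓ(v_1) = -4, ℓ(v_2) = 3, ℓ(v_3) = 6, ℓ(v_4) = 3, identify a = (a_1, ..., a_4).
a = (3, 3, -4, 2)

Write a = (a_1, ..., a_4) in the standard basis. For each basis vector v_i, ℓ(v_i) = <v_i, a> is a linear equation in the a_j's. Collect the n equations into a matrix system V a = ℓ, where row i of V is v_i (expressed in the standard basis). Since V is invertible (lower-triangular with 1s on the diagonal, up to permutation), solve by back-substitution:
  V =
[[0, 0, 1, 0],
 [1, 0, 0, 0],
 [1, 1, 0, 0],
 [-1, 0, -1, 1]]
  V a = (-4, 3, 6, 3)
Solving gives a = (3, 3, -4, 2).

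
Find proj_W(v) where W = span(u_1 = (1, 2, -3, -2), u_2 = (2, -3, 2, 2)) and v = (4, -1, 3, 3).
proj_W(v) = (513/182, -23/7, 317/182, 183/91)

Set up U = [u_1 | ... | u_2] ∈ R^(4×2). The projector onto W = col(U) is P = U (U^T U)^(-1) U^T.
Compute U^T U =
  [18, -14]
  [-14, 21],
and U^T v = (-13, 23).
Solve U^T U · c = U^T v for the coefficients: c = (7/26, 116/91). The projection is proj_W(v) = U c.
Check: (v - proj_W(v)) · u_1 = 0  (should be 0).
Check: (v - proj_W(v)) · u_2 = 0  (should be 0).
Result: proj_W(v) = (513/182, -23/7, 317/182, 183/91).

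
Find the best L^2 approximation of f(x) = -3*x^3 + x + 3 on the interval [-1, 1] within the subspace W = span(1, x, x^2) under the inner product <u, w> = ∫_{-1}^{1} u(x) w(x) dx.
g(x) = 3 - 4*x/5

The best approximation g ∈ W is the orthogonal projection of f onto W. Writing g = a_0 + a_1 x + a_2 x^2, the coefficients solve the normal equations G · a = b where
  G_{ij} = <φ_i, φ_j> and b_i = <f, φ_i>, with φ_0 = 1, φ_1 = x, φ_2 = x^2.
G =
  [2, 0, 2/3]
  [0, 2/3, 0]
  [2/3, 0, 2/5],
b = (6, -8/15, 2).
Solving gives a_0 = 3, a_1 = -4/5, a_2 = 0, so
  g(x) = 3 - 4*x/5.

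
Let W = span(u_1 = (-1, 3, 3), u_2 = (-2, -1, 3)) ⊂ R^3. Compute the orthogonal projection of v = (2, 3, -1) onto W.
proj_W(v) = (154/101, 315/101, -129/101)

Set up U = [u_1 | ... | u_2] ∈ R^(3×2). The projector onto W = col(U) is P = U (U^T U)^(-1) U^T.
Compute U^T U =
  [19, 8]
  [8, 14],
and U^T v = (4, -10).
Solve U^T U · c = U^T v for the coefficients: c = (68/101, -111/101). The projection is proj_W(v) = U c.
Check: (v - proj_W(v)) · u_1 = 0  (should be 0).
Check: (v - proj_W(v)) · u_2 = 0  (should be 0).
Result: proj_W(v) = (154/101, 315/101, -129/101).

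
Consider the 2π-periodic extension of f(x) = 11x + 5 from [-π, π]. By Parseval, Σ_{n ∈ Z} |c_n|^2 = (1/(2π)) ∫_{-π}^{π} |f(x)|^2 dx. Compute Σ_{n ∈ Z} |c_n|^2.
Σ |c_n|^2 = 121π^2/3 + 25

Expand and integrate term by term over [-π, π]:
  ∫ (11x)^2 dx = 121·(2π^3/3); ∫ 2·11·(5)·x dx = 0 (odd integrand); ∫ 5^2 dx = 25·2π.
So (1/(2π)) ∫_{-π}^{π} (11x + 5)^2 dx = 121π^2/3 + 25 = 121π^2/3 + 25.
Parseval ⇒ Σ |c_n|^2 = 121π^2/3 + 25.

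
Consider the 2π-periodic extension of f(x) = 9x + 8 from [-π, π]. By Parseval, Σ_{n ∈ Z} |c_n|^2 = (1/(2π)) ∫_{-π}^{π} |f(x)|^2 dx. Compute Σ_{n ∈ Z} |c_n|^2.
Σ |c_n|^2 = 27π^2 + 64

Expand and integrate term by term over [-π, π]:
  ∫ (9x)^2 dx = 81·(2π^3/3); ∫ 2·9·(8)·x dx = 0 (odd integrand); ∫ 8^2 dx = 64·2π.
So (1/(2π)) ∫_{-π}^{π} (9x + 8)^2 dx = 81π^2/3 + 64 = 27π^2 + 64.
Parseval ⇒ Σ |c_n|^2 = 27π^2 + 64.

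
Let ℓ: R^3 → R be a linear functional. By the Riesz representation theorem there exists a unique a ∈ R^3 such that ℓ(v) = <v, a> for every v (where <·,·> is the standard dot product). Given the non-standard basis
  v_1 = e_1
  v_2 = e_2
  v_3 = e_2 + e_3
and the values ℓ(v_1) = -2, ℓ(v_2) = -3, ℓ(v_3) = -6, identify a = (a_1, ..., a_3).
a = (-2, -3, -3)

Write a = (a_1, ..., a_3) in the standard basis. For each basis vector v_i, ℓ(v_i) = <v_i, a> is a linear equation in the a_j's. Collect the n equations into a matrix system V a = ℓ, where row i of V is v_i (expressed in the standard basis). Since V is invertible (lower-triangular with 1s on the diagonal, up to permutation), solve by back-substitution:
  V =
[[1, 0, 0],
 [0, 1, 0],
 [0, 1, 1]]
  V a = (-2, -3, -6)
Solving gives a = (-2, -3, -3).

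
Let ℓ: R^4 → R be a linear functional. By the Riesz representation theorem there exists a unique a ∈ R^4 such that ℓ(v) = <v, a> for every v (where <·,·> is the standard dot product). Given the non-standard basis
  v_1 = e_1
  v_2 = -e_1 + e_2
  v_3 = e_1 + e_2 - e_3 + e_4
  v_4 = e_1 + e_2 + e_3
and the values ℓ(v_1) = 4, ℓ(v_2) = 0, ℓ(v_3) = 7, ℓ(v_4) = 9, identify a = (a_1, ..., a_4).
a = (4, 4, 1, 0)

Write a = (a_1, ..., a_4) in the standard basis. For each basis vector v_i, ℓ(v_i) = <v_i, a> is a linear equation in the a_j's. Collect the n equations into a matrix system V a = ℓ, where row i of V is v_i (expressed in the standard basis). Since V is invertible (lower-triangular with 1s on the diagonal, up to permutation), solve by back-substitution:
  V =
[[1, 0, 0, 0],
 [-1, 1, 0, 0],
 [1, 1, -1, 1],
 [1, 1, 1, 0]]
  V a = (4, 0, 7, 9)
Solving gives a = (4, 4, 1, 0).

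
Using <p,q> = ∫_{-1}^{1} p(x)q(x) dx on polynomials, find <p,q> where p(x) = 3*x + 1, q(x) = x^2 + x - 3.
<p,q> = -10/3

Expand the product: p(x)·q(x) = 3*x^3 + 4*x^2 - 8*x - 3.
∫_{-1}^{1} of each monomial x^k gives [2/(k+1) if k even, 0 if k odd]. Integrating term-by-term (or equivalently evaluating the antiderivative F(x) = 3*x^4/4 + 4*x^3/3 - 4*x^2 - 3*x at the endpoints):
  F(1) − F(−1) = -59/12 − (-19/12) = -10/3.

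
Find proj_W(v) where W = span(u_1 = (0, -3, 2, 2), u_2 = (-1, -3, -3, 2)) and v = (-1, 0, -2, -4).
proj_W(v) = (-67/342, 101/57, -739/342, -202/171)

Set up U = [u_1 | ... | u_2] ∈ R^(4×2). The projector onto W = col(U) is P = U (U^T U)^(-1) U^T.
Compute U^T U =
  [17, 7]
  [7, 23],
and U^T v = (-12, -1).
Solve U^T U · c = U^T v for the coefficients: c = (-269/342, 67/342). The projection is proj_W(v) = U c.
Check: (v - proj_W(v)) · u_1 = 0  (should be 0).
Check: (v - proj_W(v)) · u_2 = 0  (should be 0).
Result: proj_W(v) = (-67/342, 101/57, -739/342, -202/171).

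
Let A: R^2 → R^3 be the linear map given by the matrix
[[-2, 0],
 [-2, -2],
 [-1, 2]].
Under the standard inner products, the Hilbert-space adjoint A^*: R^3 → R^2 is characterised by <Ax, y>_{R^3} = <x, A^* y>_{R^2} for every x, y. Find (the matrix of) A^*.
A^* = A^T =
[[-2, -2, -1],
 [0, -2, 2]]

For real matrices with standard dot products, the defining identity <Ax, y> = <x, A^* y> gives (Ax)^T y = x^T (A^*) y, i.e. x^T A^T y = x^T (A^*) y. Since this holds for all x, y, we must have A^* = A^T. Therefore
A^* =
[[-2, -2, -1],
 [0, -2, 2]].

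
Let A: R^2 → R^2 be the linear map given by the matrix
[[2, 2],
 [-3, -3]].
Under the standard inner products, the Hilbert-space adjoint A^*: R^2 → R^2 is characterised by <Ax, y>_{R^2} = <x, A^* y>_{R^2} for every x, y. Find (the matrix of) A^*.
A^* = A^T =
[[2, -3],
 [2, -3]]

For real matrices with standard dot products, the defining identity <Ax, y> = <x, A^* y> gives (Ax)^T y = x^T (A^*) y, i.e. x^T A^T y = x^T (A^*) y. Since this holds for all x, y, we must have A^* = A^T. Therefore
A^* =
[[2, -3],
 [2, -3]].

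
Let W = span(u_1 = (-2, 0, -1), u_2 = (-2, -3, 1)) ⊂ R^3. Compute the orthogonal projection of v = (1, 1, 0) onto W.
proj_W(v) = (64/61, 57/61, -6/61)

Set up U = [u_1 | ... | u_2] ∈ R^(3×2). The projector onto W = col(U) is P = U (U^T U)^(-1) U^T.
Compute U^T U =
  [5, 3]
  [3, 14],
and U^T v = (-2, -5).
Solve U^T U · c = U^T v for the coefficients: c = (-13/61, -19/61). The projection is proj_W(v) = U c.
Check: (v - proj_W(v)) · u_1 = 0  (should be 0).
Check: (v - proj_W(v)) · u_2 = 0  (should be 0).
Result: proj_W(v) = (64/61, 57/61, -6/61).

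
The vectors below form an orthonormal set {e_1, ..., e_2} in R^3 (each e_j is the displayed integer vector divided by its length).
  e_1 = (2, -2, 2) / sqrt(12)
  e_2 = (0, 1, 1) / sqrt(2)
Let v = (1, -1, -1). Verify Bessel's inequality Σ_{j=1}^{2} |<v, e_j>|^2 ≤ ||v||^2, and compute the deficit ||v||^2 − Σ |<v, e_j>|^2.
Σ |<v, e_j>|^2 = 7/3; ||v||^2 = 3; deficit = 2/3

Write each e_j = u_j / sqrt(<u_j, u_j>) where u_j is the displayed integer vector. Then <v, e_j> = <v, u_j> / sqrt(<u_j, u_j>), so |<v, e_j>|^2 = <v, u_j>^2 / <u_j, u_j>.
Coefficients: <v, e_1> = 2/sqrt(12), <v, e_2> = -2/sqrt(2).
Square and sum: Σ |<v, e_j>|^2 = 7/3.
Compute ||v||^2 = v·v = 3.
Deficit = 3 − 7/3 = 2/3 ≥ 0, confirming Bessel's inequality. (The deficit equals ||v − Σ <v,e_j> e_j||^2, the squared distance from v to span{e_j}.)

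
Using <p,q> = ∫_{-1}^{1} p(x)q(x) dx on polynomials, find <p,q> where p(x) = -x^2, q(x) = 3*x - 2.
<p,q> = 4/3

Expand the product: p(x)·q(x) = -3*x^3 + 2*x^2.
∫_{-1}^{1} of each monomial x^k gives [2/(k+1) if k even, 0 if k odd]. Integrating term-by-term (or equivalently evaluating the antiderivative F(x) = -3*x^4/4 + 2*x^3/3 at the endpoints):
  F(1) − F(−1) = -1/12 − (-17/12) = 4/3.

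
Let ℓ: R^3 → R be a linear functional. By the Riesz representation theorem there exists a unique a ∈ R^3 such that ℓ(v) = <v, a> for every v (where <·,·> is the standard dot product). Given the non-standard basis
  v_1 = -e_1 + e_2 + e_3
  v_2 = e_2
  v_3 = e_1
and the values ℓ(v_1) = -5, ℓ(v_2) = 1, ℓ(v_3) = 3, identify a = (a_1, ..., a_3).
a = (3, 1, -3)

Write a = (a_1, ..., a_3) in the standard basis. For each basis vector v_i, ℓ(v_i) = <v_i, a> is a linear equation in the a_j's. Collect the n equations into a matrix system V a = ℓ, where row i of V is v_i (expressed in the standard basis). Since V is invertible (lower-triangular with 1s on the diagonal, up to permutation), solve by back-substitution:
  V =
[[-1, 1, 1],
 [0, 1, 0],
 [1, 0, 0]]
  V a = (-5, 1, 3)
Solving gives a = (3, 1, -3).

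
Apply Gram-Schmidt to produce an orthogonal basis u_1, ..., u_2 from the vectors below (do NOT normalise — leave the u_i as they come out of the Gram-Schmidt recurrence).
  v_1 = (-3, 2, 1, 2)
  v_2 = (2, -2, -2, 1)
Orthogonal basis:
  u_1 = (-3, 2, 1, 2)
  u_2 = (1/3, -8/9, -13/9, 19/9)

Apply the Gram-Schmidt recurrence
  u_1 = v_1
  u_i = v_i − Σ_{j<i} ((v_i · u_j) / (u_j · u_j)) · u_j.

Step by step this gives:
  u_1 = (-3, 2, 1, 2)
  u_2 = (1/3, -8/9, -13/9, 19/9)

Orthogonality check:
  u_2 · u_1 = 0 (should be 0)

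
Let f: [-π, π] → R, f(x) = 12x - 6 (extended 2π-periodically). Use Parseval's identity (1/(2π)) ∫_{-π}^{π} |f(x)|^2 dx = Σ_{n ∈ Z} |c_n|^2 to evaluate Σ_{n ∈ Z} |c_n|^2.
Σ |c_n|^2 = 48π^2 + 36

Expand and integrate term by term over [-π, π]:
  ∫ (12x)^2 dx = 144·(2π^3/3); ∫ 2·12·(-6)·x dx = 0 (odd integrand); ∫ (-6)^2 dx = 36·2π.
So (1/(2π)) ∫_{-π}^{π} (12x - 6)^2 dx = 144π^2/3 + 36 = 48π^2 + 36.
Parseval ⇒ Σ |c_n|^2 = 48π^2 + 36.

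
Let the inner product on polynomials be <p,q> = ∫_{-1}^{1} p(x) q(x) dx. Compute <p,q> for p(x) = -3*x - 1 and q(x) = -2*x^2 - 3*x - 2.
<p,q> = 34/3

Expand the product: p(x)·q(x) = 6*x^3 + 11*x^2 + 9*x + 2.
∫_{-1}^{1} of each monomial x^k gives [2/(k+1) if k even, 0 if k odd]. Integrating term-by-term (or equivalently evaluating the antiderivative F(x) = 3*x^4/2 + 11*x^3/3 + 9*x^2/2 + 2*x at the endpoints):
  F(1) − F(−1) = 35/3 − (1/3) = 34/3.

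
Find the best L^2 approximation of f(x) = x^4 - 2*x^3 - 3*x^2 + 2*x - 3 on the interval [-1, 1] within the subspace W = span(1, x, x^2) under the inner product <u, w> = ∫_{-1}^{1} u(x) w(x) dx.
g(x) = -15*x^2/7 + 4*x/5 - 108/35

The best approximation g ∈ W is the orthogonal projection of f onto W. Writing g = a_0 + a_1 x + a_2 x^2, the coefficients solve the normal equations G · a = b where
  G_{ij} = <φ_i, φ_j> and b_i = <f, φ_i>, with φ_0 = 1, φ_1 = x, φ_2 = x^2.
G =
  [2, 0, 2/3]
  [0, 2/3, 0]
  [2/3, 0, 2/5],
b = (-38/5, 8/15, -102/35).
Solving gives a_0 = -108/35, a_1 = 4/5, a_2 = -15/7, so
  g(x) = -15*x^2/7 + 4*x/5 - 108/35.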